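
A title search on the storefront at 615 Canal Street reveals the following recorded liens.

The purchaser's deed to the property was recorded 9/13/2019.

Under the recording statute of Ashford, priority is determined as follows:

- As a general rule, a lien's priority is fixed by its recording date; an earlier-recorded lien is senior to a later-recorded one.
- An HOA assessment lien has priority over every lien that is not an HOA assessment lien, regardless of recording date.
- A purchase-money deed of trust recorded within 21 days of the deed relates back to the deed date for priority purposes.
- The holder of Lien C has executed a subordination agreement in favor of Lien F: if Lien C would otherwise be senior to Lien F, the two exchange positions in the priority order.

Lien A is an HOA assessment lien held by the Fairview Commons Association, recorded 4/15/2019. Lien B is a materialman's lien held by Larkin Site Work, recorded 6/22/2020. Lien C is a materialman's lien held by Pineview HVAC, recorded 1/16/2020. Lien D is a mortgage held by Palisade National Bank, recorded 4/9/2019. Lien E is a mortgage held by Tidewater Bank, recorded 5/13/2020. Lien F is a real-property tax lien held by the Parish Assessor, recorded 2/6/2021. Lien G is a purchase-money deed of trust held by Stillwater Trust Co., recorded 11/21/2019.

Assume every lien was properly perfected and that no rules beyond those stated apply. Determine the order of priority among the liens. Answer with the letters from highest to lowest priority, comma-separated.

Effective dates after the stated exceptions: G was recorded 69 days after the deed, outside the 21-day window, so it keeps its recording date.
A, as an HOA assessment lien, has superpriority and ranks first.
Among the remaining liens, by effective date: D (4/9/2019), G (11/21/2019), C (1/16/2020), E (5/13/2020), B (6/22/2020), F (2/6/2021).
Because C would otherwise rank above F, the subordination swaps them.

A, D, G, F, E, B, C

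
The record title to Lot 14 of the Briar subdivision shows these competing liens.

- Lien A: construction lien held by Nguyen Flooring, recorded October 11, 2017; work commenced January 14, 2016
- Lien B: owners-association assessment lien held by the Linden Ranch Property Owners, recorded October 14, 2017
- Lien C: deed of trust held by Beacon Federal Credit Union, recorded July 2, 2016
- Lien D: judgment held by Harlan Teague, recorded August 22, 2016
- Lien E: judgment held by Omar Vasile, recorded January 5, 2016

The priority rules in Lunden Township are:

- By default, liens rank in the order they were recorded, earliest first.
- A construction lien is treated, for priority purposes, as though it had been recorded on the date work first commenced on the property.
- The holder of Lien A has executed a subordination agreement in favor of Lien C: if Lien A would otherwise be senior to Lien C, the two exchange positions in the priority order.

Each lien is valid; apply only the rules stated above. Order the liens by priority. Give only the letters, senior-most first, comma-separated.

E, C, A, D, B

Effective dates: A relates back to January 14, 2016 (work commenced).
Ordering by effective date: E (January 5, 2016), A (January 14, 2016), C (July 2, 2016), D (August 22, 2016), B (October 14, 2017).
Because A would otherwise rank above C, the subordination swaps them.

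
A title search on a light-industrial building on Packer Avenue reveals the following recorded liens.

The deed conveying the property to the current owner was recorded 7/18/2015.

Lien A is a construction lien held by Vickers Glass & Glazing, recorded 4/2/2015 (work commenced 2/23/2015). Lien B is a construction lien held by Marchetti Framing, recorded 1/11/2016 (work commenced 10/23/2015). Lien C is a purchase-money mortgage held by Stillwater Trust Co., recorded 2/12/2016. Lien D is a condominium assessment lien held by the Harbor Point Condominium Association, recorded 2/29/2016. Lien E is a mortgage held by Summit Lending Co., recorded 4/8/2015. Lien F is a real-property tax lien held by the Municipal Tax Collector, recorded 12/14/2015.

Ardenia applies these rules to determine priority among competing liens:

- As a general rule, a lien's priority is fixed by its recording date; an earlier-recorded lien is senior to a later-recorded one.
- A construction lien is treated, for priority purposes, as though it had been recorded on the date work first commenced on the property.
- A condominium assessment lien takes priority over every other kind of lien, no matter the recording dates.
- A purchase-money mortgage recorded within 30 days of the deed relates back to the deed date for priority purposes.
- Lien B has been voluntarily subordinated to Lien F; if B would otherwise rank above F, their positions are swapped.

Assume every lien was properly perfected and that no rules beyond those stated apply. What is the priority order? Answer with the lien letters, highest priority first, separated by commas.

D, A, E, F, B, C

Effective dates after the stated exceptions: A's effective date is 2/23/2015, when work began; B is treated as recorded 10/23/2015, the work-commencement date; C was recorded 209 days after the deed — beyond 30 days — so no relation-back applies.
D is a condominium assessment lien and takes priority over every other lien.
Remaining liens by effective date: A (2/23/2015), E (4/8/2015), B (10/23/2015), F (12/14/2015), C (2/12/2016).
Because B would otherwise rank above F, the subordination swaps them.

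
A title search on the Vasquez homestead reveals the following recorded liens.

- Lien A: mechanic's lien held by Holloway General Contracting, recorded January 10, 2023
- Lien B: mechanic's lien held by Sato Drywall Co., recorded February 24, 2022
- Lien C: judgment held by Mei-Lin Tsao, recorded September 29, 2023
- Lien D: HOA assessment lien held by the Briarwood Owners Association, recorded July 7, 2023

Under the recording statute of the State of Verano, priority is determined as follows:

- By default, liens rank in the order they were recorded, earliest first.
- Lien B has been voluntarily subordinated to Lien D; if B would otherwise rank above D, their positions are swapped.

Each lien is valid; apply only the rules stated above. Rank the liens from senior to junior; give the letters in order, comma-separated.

D, A, B, C

Ordering by effective date: B (February 24, 2022), A (January 10, 2023), D (July 7, 2023), C (September 29, 2023).
Because B would otherwise rank above D, the subordination swaps them.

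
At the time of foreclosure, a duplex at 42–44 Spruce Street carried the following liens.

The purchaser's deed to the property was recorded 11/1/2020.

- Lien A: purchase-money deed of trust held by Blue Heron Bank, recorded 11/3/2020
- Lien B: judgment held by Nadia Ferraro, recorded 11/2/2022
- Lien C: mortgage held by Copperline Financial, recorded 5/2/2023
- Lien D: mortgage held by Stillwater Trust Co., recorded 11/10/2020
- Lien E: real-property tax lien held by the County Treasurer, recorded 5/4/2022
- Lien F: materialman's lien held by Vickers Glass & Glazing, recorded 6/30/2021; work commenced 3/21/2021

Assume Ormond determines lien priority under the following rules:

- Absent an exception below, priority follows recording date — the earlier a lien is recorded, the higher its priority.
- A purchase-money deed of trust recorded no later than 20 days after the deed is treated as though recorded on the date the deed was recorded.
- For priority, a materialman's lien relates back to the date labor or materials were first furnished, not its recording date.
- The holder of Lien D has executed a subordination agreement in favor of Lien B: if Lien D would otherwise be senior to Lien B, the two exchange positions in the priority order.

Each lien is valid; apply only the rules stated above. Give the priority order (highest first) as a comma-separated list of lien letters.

First, effective dates: A relates back to the deed date 11/1/2020; F is treated as recorded 3/21/2021, the work-commencement date.
By effective date, earliest first: A (11/1/2020), D (11/10/2020), F (3/21/2021), E (5/4/2022), B (11/2/2022), C (5/2/2023).
D would otherwise be senior to B, so under the subordination agreement D and B exchange positions.

A, B, F, E, D, C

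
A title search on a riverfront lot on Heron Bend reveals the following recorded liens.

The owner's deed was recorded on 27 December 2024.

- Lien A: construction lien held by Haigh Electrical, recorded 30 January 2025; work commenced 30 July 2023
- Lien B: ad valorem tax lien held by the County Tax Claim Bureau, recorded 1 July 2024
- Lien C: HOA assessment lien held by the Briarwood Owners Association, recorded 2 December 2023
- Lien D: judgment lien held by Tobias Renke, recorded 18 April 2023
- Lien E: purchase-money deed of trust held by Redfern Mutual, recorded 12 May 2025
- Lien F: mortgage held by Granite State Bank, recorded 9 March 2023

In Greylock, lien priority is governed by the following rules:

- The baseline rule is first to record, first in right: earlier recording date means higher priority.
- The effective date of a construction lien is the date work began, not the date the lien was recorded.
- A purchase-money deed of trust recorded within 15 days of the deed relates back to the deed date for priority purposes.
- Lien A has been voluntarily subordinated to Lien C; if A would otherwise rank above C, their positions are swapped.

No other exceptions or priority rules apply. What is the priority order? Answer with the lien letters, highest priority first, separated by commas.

F, D, C, A, B, E

Adjusting effective dates: A relates back to 30 July 2023 (work commenced); E was recorded 136 days after the deed, outside the 15-day window, so it keeps its recording date.
By effective date, earliest first: F (9 March 2023), D (18 April 2023), A (30 July 2023), C (2 December 2023), B (1 July 2024), E (12 May 2025).
The subordination applies — A was senior to C — so A and C swap.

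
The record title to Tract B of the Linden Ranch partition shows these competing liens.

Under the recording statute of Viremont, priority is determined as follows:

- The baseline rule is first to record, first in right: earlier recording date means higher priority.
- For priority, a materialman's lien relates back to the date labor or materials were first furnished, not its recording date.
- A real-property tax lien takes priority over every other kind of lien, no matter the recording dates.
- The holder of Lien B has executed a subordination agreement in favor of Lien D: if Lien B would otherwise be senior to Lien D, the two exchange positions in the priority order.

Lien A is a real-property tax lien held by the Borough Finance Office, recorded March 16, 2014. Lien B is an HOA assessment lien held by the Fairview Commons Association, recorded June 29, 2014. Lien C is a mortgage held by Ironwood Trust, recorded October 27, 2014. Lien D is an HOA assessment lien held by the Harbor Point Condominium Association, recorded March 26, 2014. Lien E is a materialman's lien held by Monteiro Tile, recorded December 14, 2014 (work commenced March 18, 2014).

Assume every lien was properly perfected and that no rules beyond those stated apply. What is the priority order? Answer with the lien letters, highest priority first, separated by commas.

A, E, D, B, C

Adjusting effective dates: E relates back to March 18, 2014 (work commenced).
A is a real-property tax lien, so it outranks all other liens regardless of date.
The other liens, earliest effective date first: E (March 18, 2014), D (March 26, 2014), B (June 29, 2014), C (October 27, 2014).
B already ranks below D; the subordination has no effect.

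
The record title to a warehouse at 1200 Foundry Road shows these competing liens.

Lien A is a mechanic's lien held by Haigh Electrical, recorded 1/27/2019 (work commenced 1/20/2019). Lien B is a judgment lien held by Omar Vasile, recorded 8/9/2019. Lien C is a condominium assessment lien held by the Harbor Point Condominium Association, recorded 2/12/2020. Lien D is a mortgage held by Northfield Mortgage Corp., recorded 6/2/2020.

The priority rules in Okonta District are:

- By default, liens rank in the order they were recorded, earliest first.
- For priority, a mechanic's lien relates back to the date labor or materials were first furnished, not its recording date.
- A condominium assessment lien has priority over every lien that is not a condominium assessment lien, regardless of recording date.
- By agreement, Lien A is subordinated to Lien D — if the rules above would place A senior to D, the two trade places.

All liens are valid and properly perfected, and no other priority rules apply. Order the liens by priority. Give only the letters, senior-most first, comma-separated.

Effective dates: A's effective date is 1/20/2019, when work began.
C, as a condominium assessment lien, has superpriority and ranks first.
Ordering the rest by effective date: A (1/20/2019), B (8/9/2019), D (6/2/2020).
A would otherwise be senior to D, so under the subordination agreement A and D exchange positions.

C, D, B, A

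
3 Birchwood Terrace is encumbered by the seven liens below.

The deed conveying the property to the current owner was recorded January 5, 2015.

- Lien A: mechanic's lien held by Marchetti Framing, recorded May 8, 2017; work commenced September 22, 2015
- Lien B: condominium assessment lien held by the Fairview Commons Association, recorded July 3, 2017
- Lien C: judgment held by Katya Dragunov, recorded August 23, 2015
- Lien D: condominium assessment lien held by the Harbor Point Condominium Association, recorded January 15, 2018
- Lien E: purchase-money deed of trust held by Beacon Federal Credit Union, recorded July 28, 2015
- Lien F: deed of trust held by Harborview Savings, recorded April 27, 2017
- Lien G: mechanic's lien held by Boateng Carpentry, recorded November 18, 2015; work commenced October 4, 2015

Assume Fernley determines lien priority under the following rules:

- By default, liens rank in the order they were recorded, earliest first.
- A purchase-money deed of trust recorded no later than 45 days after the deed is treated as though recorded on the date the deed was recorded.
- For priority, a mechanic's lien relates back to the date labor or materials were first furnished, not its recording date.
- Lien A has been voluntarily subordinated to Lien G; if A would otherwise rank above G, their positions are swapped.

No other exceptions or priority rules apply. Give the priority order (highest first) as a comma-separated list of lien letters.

E, C, G, A, F, B, D

Adjusting effective dates: A's effective date is September 22, 2015, when work began; E was recorded 204 days after the deed — beyond 45 days — so no relation-back applies; G relates back to October 4, 2015 (work commenced).
Sorted by effective date: E (July 28, 2015), C (August 23, 2015), A (September 22, 2015), G (October 4, 2015), F (April 27, 2017), B (July 3, 2017), D (January 15, 2018).
Because A would otherwise rank above G, the subordination swaps them.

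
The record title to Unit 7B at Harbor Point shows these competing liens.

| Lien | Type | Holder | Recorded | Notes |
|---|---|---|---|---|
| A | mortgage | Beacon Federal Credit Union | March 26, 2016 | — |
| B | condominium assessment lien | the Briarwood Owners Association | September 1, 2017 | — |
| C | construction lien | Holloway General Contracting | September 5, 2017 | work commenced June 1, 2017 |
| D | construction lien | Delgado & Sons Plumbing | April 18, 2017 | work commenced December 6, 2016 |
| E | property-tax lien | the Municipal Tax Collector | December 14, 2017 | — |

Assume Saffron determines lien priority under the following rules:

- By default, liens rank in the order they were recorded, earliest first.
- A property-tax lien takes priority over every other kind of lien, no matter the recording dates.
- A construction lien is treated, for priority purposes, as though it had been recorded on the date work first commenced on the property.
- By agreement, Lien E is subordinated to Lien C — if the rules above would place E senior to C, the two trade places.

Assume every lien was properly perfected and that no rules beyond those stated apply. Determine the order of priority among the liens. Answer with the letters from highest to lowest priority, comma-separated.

C, A, D, E, B

First, effective dates: C relates back to June 1, 2017 (work commenced); D is treated as recorded December 6, 2016, the work-commencement date.
As a property-tax lien, E is senior to every other lien.
Among the remaining liens, by effective date: A (March 26, 2016), D (December 6, 2016), C (June 1, 2017), B (September 1, 2017).
E would otherwise be senior to C, so under the subordination agreement E and C exchange positions.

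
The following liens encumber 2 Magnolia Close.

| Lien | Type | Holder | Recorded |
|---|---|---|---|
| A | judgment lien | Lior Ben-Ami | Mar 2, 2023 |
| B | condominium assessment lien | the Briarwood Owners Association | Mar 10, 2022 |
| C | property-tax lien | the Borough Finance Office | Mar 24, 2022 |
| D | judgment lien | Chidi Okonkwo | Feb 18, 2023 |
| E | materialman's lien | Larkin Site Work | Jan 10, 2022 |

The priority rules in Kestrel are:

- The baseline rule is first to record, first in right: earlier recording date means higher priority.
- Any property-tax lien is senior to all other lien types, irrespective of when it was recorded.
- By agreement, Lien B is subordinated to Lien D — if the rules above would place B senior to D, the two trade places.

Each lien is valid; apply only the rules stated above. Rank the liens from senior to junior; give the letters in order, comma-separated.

C, E, D, B, A

As a property-tax lien, C is senior to every other lien.
Remaining liens by effective date: E (Jan 10, 2022), B (Mar 10, 2022), D (Feb 18, 2023), A (Mar 2, 2023).
The subordination applies — B was senior to D — so B and D swap.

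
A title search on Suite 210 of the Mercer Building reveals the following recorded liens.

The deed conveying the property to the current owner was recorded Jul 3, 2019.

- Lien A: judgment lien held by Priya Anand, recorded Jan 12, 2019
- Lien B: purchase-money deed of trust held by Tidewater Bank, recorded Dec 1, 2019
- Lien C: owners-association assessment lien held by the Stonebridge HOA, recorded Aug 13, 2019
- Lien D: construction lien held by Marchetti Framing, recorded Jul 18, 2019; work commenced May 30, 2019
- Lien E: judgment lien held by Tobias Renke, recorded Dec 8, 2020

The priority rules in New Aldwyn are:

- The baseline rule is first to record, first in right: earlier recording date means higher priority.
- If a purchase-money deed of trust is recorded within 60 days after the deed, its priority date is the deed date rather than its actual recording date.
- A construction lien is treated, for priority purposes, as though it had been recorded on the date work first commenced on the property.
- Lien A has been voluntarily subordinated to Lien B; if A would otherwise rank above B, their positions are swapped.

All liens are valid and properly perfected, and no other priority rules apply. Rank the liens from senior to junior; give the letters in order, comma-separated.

First, effective dates: B missed the 60-day window (151 days after the deed), so its recording date stands; D's effective date is May 30, 2019, when work began.
Ordering by effective date: A (Jan 12, 2019), D (May 30, 2019), C (Aug 13, 2019), B (Dec 1, 2019), E (Dec 8, 2020).
A would otherwise be senior to B, so under the subordination agreement A and B exchange positions.

B, D, C, A, E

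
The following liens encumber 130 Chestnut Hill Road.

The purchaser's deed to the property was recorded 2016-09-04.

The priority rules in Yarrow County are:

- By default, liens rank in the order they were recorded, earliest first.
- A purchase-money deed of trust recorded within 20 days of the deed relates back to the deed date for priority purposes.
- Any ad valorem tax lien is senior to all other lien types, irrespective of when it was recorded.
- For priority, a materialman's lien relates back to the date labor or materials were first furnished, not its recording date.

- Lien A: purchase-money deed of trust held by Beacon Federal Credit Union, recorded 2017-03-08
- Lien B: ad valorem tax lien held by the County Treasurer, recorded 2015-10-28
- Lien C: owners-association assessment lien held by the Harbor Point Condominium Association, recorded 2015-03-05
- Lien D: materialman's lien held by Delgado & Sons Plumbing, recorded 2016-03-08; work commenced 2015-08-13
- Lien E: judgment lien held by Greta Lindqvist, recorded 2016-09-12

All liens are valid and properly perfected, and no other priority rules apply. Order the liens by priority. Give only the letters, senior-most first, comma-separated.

First, effective dates: A missed the 20-day window (185 days after the deed), so its recording date stands; D's effective date is 2015-08-13, when work began.
As an ad valorem tax lien, B is senior to every other lien.
Ordering the rest by effective date: C (2015-03-05), D (2015-08-13), E (2016-09-12), A (2017-03-08).

B, C, D, E, A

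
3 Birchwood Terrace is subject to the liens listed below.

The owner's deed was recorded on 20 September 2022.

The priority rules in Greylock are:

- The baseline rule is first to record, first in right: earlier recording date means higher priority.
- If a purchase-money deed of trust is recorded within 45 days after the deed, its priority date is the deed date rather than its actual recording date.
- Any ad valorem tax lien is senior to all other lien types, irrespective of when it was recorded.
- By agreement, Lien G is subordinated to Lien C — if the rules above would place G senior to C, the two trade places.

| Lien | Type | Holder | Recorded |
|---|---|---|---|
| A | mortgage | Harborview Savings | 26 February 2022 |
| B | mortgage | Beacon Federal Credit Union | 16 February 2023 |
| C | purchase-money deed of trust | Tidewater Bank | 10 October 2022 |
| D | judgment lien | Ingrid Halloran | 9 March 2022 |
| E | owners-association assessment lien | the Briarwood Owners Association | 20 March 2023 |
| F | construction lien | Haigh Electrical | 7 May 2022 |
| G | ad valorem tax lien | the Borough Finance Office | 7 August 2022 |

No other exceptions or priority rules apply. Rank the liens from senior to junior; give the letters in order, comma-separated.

Effective dates: C's effective date is the deed date, 20 September 2022.
G, as an ad valorem tax lien, has superpriority and ranks first.
Ordering the rest by effective date: A (26 February 2022), D (9 March 2022), F (7 May 2022), C (20 September 2022), B (16 February 2023), E (20 March 2023).
G is senior to C before the subordination, so the two trade places.

C, A, D, F, G, B, E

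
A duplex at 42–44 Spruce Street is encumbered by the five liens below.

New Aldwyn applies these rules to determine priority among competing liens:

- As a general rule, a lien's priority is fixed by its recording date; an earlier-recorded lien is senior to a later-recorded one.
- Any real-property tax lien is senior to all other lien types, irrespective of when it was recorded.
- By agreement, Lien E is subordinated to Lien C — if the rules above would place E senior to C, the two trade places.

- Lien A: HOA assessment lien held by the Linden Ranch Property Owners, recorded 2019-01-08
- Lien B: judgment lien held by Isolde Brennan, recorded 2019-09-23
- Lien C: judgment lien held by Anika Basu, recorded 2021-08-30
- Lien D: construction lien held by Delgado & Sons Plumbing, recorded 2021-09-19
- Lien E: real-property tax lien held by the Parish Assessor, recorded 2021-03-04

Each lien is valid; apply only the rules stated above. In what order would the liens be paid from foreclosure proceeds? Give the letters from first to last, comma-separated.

As a real-property tax lien, E is senior to every other lien.
Among the remaining liens, by effective date: A (2019-01-08), B (2019-09-23), C (2021-08-30), D (2021-09-19).
E would otherwise be senior to C, so under the subordination agreement E and C exchange positions.

C, A, B, E, D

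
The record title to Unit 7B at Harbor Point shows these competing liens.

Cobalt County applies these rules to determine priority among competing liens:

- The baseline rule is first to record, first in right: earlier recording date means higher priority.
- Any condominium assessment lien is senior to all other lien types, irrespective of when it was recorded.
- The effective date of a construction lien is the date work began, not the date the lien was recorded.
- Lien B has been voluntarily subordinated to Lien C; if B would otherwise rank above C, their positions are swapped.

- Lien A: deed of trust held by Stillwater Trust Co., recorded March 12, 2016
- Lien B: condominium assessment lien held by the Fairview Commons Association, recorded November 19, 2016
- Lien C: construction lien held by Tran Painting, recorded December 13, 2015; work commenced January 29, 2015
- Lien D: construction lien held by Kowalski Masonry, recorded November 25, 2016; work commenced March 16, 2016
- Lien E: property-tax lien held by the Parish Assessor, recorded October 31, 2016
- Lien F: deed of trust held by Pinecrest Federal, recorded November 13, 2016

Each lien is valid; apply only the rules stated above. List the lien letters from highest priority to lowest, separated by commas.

C, B, A, D, E, F

Effective dates after the stated exceptions: C is treated as recorded January 29, 2015, the work-commencement date; D's effective date is March 16, 2016, when work began.
B is a condominium assessment lien and takes priority over every other lien.
Remaining liens by effective date: C (January 29, 2015), A (March 12, 2016), D (March 16, 2016), E (October 31, 2016), F (November 13, 2016).
Because B would otherwise rank above C, the subordination swaps them.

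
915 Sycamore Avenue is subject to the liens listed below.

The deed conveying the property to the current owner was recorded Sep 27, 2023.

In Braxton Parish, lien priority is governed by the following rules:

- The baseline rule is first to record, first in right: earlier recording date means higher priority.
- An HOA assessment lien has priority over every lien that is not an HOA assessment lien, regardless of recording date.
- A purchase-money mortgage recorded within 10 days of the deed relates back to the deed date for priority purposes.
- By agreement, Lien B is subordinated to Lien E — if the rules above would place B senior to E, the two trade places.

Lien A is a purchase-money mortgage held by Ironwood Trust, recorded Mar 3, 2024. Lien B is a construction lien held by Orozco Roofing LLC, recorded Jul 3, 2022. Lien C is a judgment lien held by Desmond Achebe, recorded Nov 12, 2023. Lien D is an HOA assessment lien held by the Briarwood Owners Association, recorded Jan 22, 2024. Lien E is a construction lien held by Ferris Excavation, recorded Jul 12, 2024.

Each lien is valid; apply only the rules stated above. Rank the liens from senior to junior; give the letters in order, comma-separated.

D, E, C, A, B

Effective dates after the stated exceptions: A was recorded 158 days after the deed — beyond 10 days — so no relation-back applies.
D is an HOA assessment lien and takes priority over every other lien.
Remaining liens by effective date: B (Jul 3, 2022), C (Nov 12, 2023), A (Mar 3, 2024), E (Jul 12, 2024).
Because B would otherwise rank above E, the subordination swaps them.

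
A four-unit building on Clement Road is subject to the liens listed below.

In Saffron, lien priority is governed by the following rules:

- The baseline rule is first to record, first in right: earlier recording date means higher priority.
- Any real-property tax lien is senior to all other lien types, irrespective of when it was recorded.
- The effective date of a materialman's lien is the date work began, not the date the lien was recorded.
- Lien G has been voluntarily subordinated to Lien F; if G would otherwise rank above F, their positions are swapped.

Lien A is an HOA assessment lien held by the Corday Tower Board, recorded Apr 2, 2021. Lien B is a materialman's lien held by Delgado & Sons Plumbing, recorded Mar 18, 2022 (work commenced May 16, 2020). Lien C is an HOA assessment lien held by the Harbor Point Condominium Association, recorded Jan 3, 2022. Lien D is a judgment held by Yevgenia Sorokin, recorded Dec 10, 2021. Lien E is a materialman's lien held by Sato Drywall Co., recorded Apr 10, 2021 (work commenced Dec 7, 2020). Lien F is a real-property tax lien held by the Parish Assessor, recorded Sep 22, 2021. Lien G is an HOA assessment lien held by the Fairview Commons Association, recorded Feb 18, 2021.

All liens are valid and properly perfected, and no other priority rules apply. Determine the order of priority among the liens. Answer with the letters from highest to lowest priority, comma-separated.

F, B, E, G, A, D, C

Effective dates after the stated exceptions: B relates back to May 16, 2020 (work commenced); E is treated as recorded Dec 7, 2020, the work-commencement date.
As a real-property tax lien, F is senior to every other lien.
Among the remaining liens, by effective date: B (May 16, 2020), E (Dec 7, 2020), G (Feb 18, 2021), A (Apr 2, 2021), D (Dec 10, 2021), C (Jan 3, 2022).
G is already junior to F, so the subordination agreement changes nothing.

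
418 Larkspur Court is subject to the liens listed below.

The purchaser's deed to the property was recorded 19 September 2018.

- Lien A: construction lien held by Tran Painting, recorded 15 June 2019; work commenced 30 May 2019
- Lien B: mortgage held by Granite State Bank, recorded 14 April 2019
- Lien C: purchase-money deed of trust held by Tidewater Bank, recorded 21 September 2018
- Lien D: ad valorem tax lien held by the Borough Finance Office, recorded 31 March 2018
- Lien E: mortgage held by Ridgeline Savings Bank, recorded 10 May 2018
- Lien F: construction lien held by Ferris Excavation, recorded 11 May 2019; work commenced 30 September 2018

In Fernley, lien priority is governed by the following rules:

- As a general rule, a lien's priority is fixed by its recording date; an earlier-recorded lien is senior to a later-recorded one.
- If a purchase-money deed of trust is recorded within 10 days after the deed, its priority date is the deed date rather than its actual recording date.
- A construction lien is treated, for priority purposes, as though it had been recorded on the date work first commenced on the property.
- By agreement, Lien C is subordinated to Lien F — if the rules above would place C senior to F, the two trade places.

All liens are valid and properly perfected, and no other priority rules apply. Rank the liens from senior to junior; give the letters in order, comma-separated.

Effective dates after the stated exceptions: A's effective date is 30 May 2019, when work began; C was recorded within the 10-day window, so its effective date is the deed date 19 September 2018; F's effective date is 30 September 2018, when work began.
Sorted by effective date: D (31 March 2018), E (10 May 2018), C (19 September 2018), F (30 September 2018), B (14 April 2019), A (30 May 2019).
Because C would otherwise rank above F, the subordination swaps them.

D, E, F, C, B, A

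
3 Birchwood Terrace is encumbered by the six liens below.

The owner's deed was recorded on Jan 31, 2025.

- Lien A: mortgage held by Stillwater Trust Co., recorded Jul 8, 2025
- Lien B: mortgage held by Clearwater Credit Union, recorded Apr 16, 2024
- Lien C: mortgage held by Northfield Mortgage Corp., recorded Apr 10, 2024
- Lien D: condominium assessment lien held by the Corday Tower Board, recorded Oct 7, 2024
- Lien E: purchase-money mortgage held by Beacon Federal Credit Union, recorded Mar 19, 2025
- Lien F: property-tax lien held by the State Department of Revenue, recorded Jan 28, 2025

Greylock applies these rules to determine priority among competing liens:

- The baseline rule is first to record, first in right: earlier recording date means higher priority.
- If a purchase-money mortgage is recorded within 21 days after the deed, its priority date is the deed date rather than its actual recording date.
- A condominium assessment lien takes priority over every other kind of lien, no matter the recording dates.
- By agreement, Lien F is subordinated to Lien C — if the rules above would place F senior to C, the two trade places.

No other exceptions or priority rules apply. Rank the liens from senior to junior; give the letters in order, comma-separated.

Adjusting effective dates: E missed the 21-day window (47 days after the deed), so its recording date stands.
As a condominium assessment lien, D is senior to every other lien.
Remaining liens by effective date: C (Apr 10, 2024), B (Apr 16, 2024), F (Jan 28, 2025), E (Mar 19, 2025), A (Jul 8, 2025).
F already ranks below C; the subordination has no effect.

D, C, B, F, E, A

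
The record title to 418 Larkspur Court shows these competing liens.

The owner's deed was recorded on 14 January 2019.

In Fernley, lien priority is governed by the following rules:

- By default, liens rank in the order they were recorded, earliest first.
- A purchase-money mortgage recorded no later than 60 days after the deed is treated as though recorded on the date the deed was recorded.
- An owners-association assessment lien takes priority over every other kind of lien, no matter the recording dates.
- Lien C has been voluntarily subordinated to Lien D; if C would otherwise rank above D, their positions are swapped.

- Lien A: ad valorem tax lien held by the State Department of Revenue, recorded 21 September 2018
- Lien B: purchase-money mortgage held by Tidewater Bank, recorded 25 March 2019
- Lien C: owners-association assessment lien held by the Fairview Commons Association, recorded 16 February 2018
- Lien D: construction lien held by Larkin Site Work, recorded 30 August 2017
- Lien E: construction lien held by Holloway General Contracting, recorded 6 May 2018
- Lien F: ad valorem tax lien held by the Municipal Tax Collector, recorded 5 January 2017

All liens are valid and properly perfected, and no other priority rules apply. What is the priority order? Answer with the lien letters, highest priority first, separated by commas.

Effective dates: B was recorded 70 days after the deed — beyond 60 days — so no relation-back applies.
As an owners-association assessment lien, C is senior to every other lien.
The other liens, earliest effective date first: F (5 January 2017), D (30 August 2017), E (6 May 2018), A (21 September 2018), B (25 March 2019).
The subordination applies — C was senior to D — so C and D swap.

D, F, C, E, A, B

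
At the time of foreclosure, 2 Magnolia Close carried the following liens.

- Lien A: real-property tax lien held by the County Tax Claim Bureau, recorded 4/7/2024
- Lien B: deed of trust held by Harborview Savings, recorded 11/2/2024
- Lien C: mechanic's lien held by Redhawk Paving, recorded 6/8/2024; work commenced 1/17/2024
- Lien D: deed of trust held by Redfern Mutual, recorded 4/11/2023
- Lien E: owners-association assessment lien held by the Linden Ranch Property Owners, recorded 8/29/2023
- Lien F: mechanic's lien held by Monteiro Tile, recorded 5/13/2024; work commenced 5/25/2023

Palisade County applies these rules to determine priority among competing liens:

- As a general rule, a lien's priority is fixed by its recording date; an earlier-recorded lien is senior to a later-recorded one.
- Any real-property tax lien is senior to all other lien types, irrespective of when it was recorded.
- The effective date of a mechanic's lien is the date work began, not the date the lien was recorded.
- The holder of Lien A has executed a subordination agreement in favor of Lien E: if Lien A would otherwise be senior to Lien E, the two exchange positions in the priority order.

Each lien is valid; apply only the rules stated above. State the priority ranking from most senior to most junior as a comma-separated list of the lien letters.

E, D, F, A, C, B

Effective dates after the stated exceptions: C's effective date is 1/17/2024, when work began; F's effective date is 5/25/2023, when work began.
A, as a real-property tax lien, has superpriority and ranks first.
The other liens, earliest effective date first: D (4/11/2023), F (5/25/2023), E (8/29/2023), C (1/17/2024), B (11/2/2024).
Because A would otherwise rank above E, the subordination swaps them.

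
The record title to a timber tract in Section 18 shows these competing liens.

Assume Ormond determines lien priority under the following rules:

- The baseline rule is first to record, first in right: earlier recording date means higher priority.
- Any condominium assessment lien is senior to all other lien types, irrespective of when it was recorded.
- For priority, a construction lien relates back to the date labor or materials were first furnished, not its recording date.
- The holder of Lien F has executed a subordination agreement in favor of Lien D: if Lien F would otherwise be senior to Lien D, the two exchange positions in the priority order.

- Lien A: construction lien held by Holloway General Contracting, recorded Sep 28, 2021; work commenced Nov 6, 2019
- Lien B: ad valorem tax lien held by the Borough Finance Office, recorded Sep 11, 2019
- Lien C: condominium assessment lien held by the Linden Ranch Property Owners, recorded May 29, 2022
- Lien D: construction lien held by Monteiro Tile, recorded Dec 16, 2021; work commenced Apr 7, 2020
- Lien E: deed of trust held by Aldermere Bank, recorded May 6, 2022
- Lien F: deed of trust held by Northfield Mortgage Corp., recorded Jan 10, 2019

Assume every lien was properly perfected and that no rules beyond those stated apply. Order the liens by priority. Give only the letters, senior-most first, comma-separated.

C, D, B, A, F, E

First, effective dates: A is treated as recorded Nov 6, 2019, the work-commencement date; D's effective date is Apr 7, 2020, when work began.
C is a condominium assessment lien, so it outranks all other liens regardless of date.
Ordering the rest by effective date: F (Jan 10, 2019), B (Sep 11, 2019), A (Nov 6, 2019), D (Apr 7, 2020), E (May 6, 2022).
F would otherwise be senior to D, so under the subordination agreement F and D exchange positions.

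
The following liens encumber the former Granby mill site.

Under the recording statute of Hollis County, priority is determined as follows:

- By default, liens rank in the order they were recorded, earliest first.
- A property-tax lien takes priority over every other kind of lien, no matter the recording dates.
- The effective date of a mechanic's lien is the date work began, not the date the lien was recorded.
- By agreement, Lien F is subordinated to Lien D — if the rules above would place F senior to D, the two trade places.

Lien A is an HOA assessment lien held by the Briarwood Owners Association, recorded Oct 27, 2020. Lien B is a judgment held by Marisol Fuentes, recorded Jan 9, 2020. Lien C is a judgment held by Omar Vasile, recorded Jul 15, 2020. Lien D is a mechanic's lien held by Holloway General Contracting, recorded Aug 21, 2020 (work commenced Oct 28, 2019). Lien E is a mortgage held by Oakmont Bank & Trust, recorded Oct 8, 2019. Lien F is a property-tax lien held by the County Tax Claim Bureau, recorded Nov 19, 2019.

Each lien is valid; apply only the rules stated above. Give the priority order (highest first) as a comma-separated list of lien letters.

First, effective dates: D relates back to Oct 28, 2019 (work commenced).
As a property-tax lien, F is senior to every other lien.
Ordering the rest by effective date: E (Oct 8, 2019), D (Oct 28, 2019), B (Jan 9, 2020), C (Jul 15, 2020), A (Oct 27, 2020).
F would otherwise be senior to D, so under the subordination agreement F and D exchange positions.

D, E, F, B, C, A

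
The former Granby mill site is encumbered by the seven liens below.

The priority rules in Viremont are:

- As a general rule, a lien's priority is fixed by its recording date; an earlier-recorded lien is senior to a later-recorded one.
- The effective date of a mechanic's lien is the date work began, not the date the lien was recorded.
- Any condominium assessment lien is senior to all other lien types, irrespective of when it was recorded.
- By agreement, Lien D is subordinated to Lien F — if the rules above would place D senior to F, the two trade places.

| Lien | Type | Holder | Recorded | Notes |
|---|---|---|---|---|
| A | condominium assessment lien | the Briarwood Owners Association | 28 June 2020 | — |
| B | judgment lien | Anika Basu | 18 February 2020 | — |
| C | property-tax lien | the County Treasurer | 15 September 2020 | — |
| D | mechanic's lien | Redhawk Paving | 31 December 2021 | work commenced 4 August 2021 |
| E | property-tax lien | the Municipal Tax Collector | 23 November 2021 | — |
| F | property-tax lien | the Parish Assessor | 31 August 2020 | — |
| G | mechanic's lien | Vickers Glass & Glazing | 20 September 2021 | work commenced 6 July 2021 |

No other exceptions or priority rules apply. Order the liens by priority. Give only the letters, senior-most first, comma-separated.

A, B, F, C, G, D, E

Adjusting effective dates: D relates back to 4 August 2021 (work commenced); G relates back to 6 July 2021 (work commenced).
A, as a condominium assessment lien, has superpriority and ranks first.
Remaining liens by effective date: B (18 February 2020), F (31 August 2020), C (15 September 2020), G (6 July 2021), D (4 August 2021), E (23 November 2021).
D already ranks below F; the subordination has no effect.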